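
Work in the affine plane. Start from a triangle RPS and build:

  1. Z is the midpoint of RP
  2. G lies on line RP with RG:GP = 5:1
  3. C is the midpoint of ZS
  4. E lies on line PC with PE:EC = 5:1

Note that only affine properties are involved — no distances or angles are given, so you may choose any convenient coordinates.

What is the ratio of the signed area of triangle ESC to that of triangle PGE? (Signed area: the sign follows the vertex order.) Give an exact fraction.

Set R = (0, 0), P = (1, 0), S = (0, 1); any affine frame gives the same invariant.
1. Z is the midpoint of RP ⇒ Z = (1/2, 0)
2. G lies on line RP with RG:GP = 5:1 ⇒ G = (5/6, 0)
3. C is the midpoint of ZS ⇒ C = (1/4, 1/2)
4. E lies on line PC with PE:EC = 5:1 ⇒ E = (3/8, 5/12)
2·[ESC] = 1/24, 2·[PGE] = -5/72
[ESC]:[PGE] = 1/24:-5/72 = -3/5

[ESC]:[PGE] = -3/5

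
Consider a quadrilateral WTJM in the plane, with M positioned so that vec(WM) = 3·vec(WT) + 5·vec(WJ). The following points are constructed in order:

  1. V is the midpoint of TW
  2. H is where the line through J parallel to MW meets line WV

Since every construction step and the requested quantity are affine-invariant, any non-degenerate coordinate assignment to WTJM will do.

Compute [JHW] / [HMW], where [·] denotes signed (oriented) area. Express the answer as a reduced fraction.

Choose coordinates W = (0, 0), T = (1, 0), J = (0, 1), M = (3, 5).
1. V is the midpoint of TW ⇒ V = (1/2, 0)
2. H is where the line through J parallel to MW meets line WV ⇒ H = (-3/5, 0)
2·[JHW] = 3/5, 2·[HMW] = -3
[JHW]:[HMW] = 3/5:-3 = -1/5

[JHW]:[HMW] = -1/5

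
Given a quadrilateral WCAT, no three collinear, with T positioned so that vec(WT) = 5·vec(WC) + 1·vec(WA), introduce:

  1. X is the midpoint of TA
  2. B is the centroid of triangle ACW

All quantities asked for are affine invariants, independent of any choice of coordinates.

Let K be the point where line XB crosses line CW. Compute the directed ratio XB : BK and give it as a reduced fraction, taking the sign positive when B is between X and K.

Set W = (0, 0), C = (1, 0), A = (0, 1), T = (5, 1); any affine frame gives the same invariant.
1. X is the midpoint of TA ⇒ X = (5/2, 1)
2. B is the centroid of triangle ACW ⇒ B = (1/3, 1/3)
line XB meets CW at K = (-3/4, 0)
B = X + t·(K−X) with t = 2/3, so XB:BK = 2/3:1/3

XB:BK = 2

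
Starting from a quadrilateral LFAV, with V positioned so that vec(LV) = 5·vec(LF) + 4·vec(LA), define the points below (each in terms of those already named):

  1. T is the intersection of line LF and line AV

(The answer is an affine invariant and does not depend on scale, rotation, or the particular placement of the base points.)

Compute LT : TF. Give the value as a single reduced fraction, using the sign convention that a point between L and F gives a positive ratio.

Choose coordinates L = (0, 0), F = (1, 0), A = (0, 1), V = (5, 4).
1. T is the intersection of line LF and line AV ⇒ T = (-5/3, 0)
T = L + t·(F−L) with t = -5/3, so LT:TF = t:(1−t) = -5/3:8/3

LT:TF = -5/8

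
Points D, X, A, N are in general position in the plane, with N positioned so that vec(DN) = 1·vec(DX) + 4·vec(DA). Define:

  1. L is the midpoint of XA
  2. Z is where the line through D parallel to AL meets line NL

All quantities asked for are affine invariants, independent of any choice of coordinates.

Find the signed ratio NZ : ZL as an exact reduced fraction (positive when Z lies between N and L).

Assign D = (0, 0), X = (1, 0), A = (0, 1), N = (1, 4) — the answer is frame-independent, so this choice is without loss of generality.
1. L is the midpoint of XA ⇒ L = (1/2, 1/2)
2. Z is where the line through D parallel to AL meets line NL ⇒ Z = (3/8, -3/8)
Z = N + t·(L−N) with t = 5/4, so NZ:ZL = t:(1−t) = 5/4:-1/4

NZ:ZL = -5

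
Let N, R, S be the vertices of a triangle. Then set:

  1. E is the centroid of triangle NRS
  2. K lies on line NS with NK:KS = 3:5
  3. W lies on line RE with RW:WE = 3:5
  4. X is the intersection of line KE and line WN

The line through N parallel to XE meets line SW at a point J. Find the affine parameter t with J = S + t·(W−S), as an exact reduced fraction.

Assign N = (0, 0), R = (1, 0), S = (0, 1) — the answer is frame-independent, so this choice is without loss of generality.
1. E is the centroid of triangle NRS ⇒ E = (1/3, 1/3)
2. K lies on line NS with NK:KS = 3:5 ⇒ K = (0, 3/8)
3. W lies on line RE with RW:WE = 3:5 ⇒ W = (3/4, 1/8)
4. X is the intersection of line KE and line WN ⇒ X = (9/7, 3/14)
through N parallel to XE: direction (-20/21, 5/42); meets SW at J = (24/25, -3/25)
J = S + t·(W−S) with t = 32/25

t = 32/25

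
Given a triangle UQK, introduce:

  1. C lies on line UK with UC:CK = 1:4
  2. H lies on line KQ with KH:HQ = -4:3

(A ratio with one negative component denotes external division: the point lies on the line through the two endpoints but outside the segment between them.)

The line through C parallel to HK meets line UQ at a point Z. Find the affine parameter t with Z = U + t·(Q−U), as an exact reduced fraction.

Choose coordinates U = (0, 0), Q = (1, 0), K = (0, 1).
1. C lies on line UK with UC:CK = 1:4 ⇒ C = (0, 1/5)
2. H lies on line KQ with KH:HQ = -4:3 ⇒ H = (4, -3)
through C parallel to HK: direction (-4, 4); meets UQ at Z = (1/5, 0)
Z = U + t·(Q−U) with t = 1/5

t = 1/5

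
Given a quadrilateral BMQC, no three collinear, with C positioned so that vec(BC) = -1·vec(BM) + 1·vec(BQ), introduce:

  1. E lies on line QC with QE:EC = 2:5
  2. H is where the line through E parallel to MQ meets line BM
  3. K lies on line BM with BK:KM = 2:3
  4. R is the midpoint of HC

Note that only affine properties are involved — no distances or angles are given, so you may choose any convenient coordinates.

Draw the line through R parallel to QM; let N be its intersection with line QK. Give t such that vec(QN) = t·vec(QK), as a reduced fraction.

t = 15/14

Set B = (0, 0), M = (1, 0), Q = (0, 1), C = (-1, 1); any affine frame gives the same invariant.
1. E lies on line QC with QE:EC = 2:5 ⇒ E = (-2/7, 1)
2. H is where the line through E parallel to MQ meets line BM ⇒ H = (5/7, 0)
3. K lies on line BM with BK:KM = 2:3 ⇒ K = (2/5, 0)
4. R is the midpoint of HC ⇒ R = (-1/7, 1/2)
through R parallel to QM: direction (1, -1); meets QK at N = (3/7, -1/14)
N = Q + t·(K−Q) with t = 15/14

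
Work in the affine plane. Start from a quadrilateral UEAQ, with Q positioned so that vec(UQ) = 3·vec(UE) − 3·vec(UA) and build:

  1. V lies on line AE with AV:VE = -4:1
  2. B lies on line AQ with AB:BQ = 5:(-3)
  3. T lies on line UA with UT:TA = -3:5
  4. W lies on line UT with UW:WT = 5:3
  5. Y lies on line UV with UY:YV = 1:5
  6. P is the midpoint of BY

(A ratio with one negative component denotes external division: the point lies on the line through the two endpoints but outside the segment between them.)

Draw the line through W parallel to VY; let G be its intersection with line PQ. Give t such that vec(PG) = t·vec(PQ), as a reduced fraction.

Work in coordinates with U = (0, 0), E = (1, 0), A = (0, 1), Q = (3, -3).
1. V lies on line AE with AV:VE = -4:1 ⇒ V = (4/3, -1/3)
2. B lies on line AQ with AB:BQ = 5:(-3) ⇒ B = (15/2, -9)
3. T lies on line UA with UT:TA = -3:5 ⇒ T = (0, -3/2)
4. W lies on line UT with UW:WT = 5:3 ⇒ W = (0, -15/16)
5. Y lies on line UV with UY:YV = 1:5 ⇒ Y = (2/9, -1/18)
6. P is the midpoint of BY ⇒ P = (139/36, -163/36)
through W parallel to VY: direction (-10/9, 5/18); meets PQ at G = (77/36, -53/36)
G = P + t·(Q−P) with t = 2

t = 2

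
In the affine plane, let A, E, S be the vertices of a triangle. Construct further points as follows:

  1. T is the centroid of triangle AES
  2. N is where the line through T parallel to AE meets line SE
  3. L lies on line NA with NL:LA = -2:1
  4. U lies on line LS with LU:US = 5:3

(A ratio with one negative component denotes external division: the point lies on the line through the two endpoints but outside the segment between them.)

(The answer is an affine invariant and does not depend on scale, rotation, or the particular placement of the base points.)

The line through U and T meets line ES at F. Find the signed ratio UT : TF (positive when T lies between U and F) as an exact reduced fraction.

Assign A = (0, 0), E = (1, 0), S = (0, 1) — the answer is frame-independent, so this choice is without loss of generality.
1. T is the centroid of triangle AES ⇒ T = (1/3, 1/3)
2. N is where the line through T parallel to AE meets line SE ⇒ N = (2/3, 1/3)
3. L lies on line NA with NL:LA = -2:1 ⇒ L = (-2/3, -1/3)
4. U lies on line LS with LU:US = 5:3 ⇒ U = (-1/4, 1/2)
line UT meets ES at F = (4/5, 1/5)
T = U + t·(F−U) with t = 5/9, so UT:TF = 5/9:4/9

UT:TF = 5/4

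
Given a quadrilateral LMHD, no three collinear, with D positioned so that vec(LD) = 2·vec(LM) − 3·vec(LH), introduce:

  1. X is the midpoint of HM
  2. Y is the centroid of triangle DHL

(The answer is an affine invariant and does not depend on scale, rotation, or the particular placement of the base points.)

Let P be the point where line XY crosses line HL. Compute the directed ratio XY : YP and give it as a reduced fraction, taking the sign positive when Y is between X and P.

XY:YP = -1/4

Assign L = (0, 0), M = (1, 0), H = (0, 1), D = (2, -3) — the answer is frame-independent, so this choice is without loss of generality.
1. X is the midpoint of HM ⇒ X = (1/2, 1/2)
2. Y is the centroid of triangle DHL ⇒ Y = (2/3, -2/3)
line XY meets HL at P = (0, 4)
Y = X + t·(P−X) with t = -1/3, so XY:YP = -1/3:4/3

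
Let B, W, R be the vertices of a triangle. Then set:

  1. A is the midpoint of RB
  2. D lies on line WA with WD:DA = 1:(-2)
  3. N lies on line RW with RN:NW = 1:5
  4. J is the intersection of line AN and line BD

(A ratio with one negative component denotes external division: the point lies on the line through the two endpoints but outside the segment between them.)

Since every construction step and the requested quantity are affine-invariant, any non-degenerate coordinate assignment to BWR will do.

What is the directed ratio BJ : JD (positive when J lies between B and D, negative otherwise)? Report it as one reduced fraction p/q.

BJ:JD = -1/10

Set B = (0, 0), W = (1, 0), R = (0, 1); any affine frame gives the same invariant.
1. A is the midpoint of RB ⇒ A = (0, 1/2)
2. D lies on line WA with WD:DA = 1:(-2) ⇒ D = (2, -1/2)
3. N lies on line RW with RN:NW = 1:5 ⇒ N = (1/6, 5/6)
4. J is the intersection of line AN and line BD ⇒ J = (-2/9, 1/18)
J = B + t·(D−B) with t = -1/9, so BJ:JD = t:(1−t) = -1/9:10/9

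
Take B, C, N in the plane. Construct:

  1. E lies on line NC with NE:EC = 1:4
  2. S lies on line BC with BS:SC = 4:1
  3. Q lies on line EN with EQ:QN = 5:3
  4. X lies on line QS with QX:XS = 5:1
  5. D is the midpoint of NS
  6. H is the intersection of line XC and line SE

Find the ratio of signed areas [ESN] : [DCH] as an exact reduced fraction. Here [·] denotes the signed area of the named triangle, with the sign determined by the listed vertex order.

Work in coordinates with B = (0, 0), C = (1, 0), N = (0, 1).
1. E lies on line NC with NE:EC = 1:4 ⇒ E = (1/5, 4/5)
2. S lies on line BC with BS:SC = 4:1 ⇒ S = (4/5, 0)
3. Q lies on line EN with EQ:QN = 5:3 ⇒ Q = (3/40, 37/40)
4. X lies on line QS with QX:XS = 5:1 ⇒ X = (163/240, 37/240)
5. D is the midpoint of NS ⇒ D = (2/5, 1/2)
6. H is the intersection of line XC and line SE ⇒ H = (677/985, 148/985)
2·[ESN] = -1/25, 2·[DCH] = -326/4925
[ESN]:[DCH] = -1/25:-326/4925 = 197/326

[ESN]:[DCH] = 197/326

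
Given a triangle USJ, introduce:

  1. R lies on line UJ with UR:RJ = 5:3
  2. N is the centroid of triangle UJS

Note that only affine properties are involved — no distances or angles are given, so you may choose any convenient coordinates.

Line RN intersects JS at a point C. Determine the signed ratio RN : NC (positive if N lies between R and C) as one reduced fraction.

RN:NC = 1/8

Set U = (0, 0), S = (1, 0), J = (0, 1); any affine frame gives the same invariant.
1. R lies on line UJ with UR:RJ = 5:3 ⇒ R = (0, 5/8)
2. N is the centroid of triangle UJS ⇒ N = (1/3, 1/3)
line RN meets JS at C = (3, -2)
N = R + t·(C−R) with t = 1/9, so RN:NC = 1/9:8/9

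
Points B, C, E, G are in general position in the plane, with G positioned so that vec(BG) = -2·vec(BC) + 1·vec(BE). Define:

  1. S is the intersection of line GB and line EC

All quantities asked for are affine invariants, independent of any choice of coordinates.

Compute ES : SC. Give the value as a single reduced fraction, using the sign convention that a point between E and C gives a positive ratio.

Work in coordinates with B = (0, 0), C = (1, 0), E = (0, 1), G = (-2, 1).
1. S is the intersection of line GB and line EC ⇒ S = (2, -1)
S = E + t·(C−E) with t = 2, so ES:SC = t:(1−t) = 2:-1

ES:SC = -2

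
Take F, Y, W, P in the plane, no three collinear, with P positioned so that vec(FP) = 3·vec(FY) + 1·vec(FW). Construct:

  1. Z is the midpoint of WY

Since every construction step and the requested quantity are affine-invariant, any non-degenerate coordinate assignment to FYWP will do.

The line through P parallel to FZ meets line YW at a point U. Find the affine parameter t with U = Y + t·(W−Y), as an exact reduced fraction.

Work in coordinates with F = (0, 0), Y = (1, 0), W = (0, 1), P = (3, 1).
1. Z is the midpoint of WY ⇒ Z = (1/2, 1/2)
through P parallel to FZ: direction (1/2, 1/2); meets YW at U = (3/2, -1/2)
U = Y + t·(W−Y) with t = -1/2

t = -1/2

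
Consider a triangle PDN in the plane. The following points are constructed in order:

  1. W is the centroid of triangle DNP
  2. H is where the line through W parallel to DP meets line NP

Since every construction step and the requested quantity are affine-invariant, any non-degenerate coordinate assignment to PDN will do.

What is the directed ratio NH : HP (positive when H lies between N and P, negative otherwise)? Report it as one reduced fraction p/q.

Choose coordinates P = (0, 0), D = (1, 0), N = (0, 1).
1. W is the centroid of triangle DNP ⇒ W = (1/3, 1/3)
2. H is where the line through W parallel to DP meets line NP ⇒ H = (0, 1/3)
H = N + t·(P−N) with t = 2/3, so NH:HP = t:(1−t) = 2/3:1/3

NH:HP = 2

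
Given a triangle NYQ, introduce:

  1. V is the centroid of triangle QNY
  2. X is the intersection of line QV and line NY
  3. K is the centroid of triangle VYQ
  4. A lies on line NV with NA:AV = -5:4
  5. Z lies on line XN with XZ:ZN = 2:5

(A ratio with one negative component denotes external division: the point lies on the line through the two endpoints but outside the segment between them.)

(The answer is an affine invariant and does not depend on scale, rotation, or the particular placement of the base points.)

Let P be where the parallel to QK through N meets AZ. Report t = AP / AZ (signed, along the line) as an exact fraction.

Work in coordinates with N = (0, 0), Y = (1, 0), Q = (0, 1).
1. V is the centroid of triangle QNY ⇒ V = (1/3, 1/3)
2. X is the intersection of line QV and line NY ⇒ X = (1/2, 0)
3. K is the centroid of triangle VYQ ⇒ K = (4/9, 4/9)
4. A lies on line NV with NA:AV = -5:4 ⇒ A = (5/3, 5/3)
5. Z lies on line XN with XZ:ZN = 2:5 ⇒ Z = (5/14, 0)
through N parallel to QK: direction (4/9, -5/9); meets AZ at P = (20/111, -25/111)
P = A + t·(Z−A) with t = 42/37

t = 42/37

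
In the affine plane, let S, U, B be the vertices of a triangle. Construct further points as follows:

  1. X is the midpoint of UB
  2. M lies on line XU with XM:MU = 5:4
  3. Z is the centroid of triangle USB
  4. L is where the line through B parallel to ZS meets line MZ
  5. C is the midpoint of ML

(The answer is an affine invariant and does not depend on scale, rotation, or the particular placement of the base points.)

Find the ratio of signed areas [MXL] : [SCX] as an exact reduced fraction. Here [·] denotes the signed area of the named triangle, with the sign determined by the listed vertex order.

Assign S = (0, 0), U = (1, 0), B = (0, 1) — the answer is frame-independent, so this choice is without loss of generality.
1. X is the midpoint of UB ⇒ X = (1/2, 1/2)
2. M lies on line XU with XM:MU = 5:4 ⇒ M = (7/9, 2/9)
3. Z is the centroid of triangle USB ⇒ Z = (1/3, 1/3)
4. L is where the line through B parallel to ZS meets line MZ ⇒ L = (-7/15, 8/15)
5. C is the midpoint of ML ⇒ C = (7/45, 17/45)
2·[MXL] = 7/27, 2·[SCX] = -1/9
[MXL]:[SCX] = 7/27:-1/9 = -7/3

[MXL]:[SCX] = -7/3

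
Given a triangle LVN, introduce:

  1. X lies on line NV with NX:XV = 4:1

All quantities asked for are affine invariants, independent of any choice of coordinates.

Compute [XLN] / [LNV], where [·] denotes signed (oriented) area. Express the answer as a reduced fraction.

[XLN]:[LNV] = 4/5

Choose coordinates L = (0, 0), V = (1, 0), N = (0, 1).
1. X lies on line NV with NX:XV = 4:1 ⇒ X = (4/5, 1/5)
2·[XLN] = -4/5, 2·[LNV] = -1
[XLN]:[LNV] = -4/5:-1 = 4/5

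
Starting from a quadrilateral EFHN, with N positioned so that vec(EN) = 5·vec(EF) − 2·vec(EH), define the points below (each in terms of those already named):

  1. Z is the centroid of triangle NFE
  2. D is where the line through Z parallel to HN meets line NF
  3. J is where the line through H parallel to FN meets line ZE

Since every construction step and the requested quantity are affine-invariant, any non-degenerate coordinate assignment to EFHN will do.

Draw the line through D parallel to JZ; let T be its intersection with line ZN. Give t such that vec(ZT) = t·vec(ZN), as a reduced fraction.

t = -4/3

Work in coordinates with E = (0, 0), F = (1, 0), H = (0, 1), N = (5, -2).
1. Z is the centroid of triangle NFE ⇒ Z = (2, -2/3)
2. D is where the line through Z parallel to HN meets line NF ⇒ D = (1/3, 1/3)
3. J is where the line through H parallel to FN meets line ZE ⇒ J = (6, -2)
through D parallel to JZ: direction (-4, 4/3); meets ZN at T = (-2, 10/9)
T = Z + t·(N−Z) with t = -4/3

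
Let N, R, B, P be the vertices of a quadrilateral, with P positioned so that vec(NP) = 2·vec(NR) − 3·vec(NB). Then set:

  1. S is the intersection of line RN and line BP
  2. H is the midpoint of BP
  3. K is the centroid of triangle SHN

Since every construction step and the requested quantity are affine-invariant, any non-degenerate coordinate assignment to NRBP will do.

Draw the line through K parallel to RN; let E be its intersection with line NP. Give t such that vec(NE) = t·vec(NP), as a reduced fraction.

Assign N = (0, 0), R = (1, 0), B = (0, 1), P = (2, -3) — the answer is frame-independent, so this choice is without loss of generality.
1. S is the intersection of line RN and line BP ⇒ S = (1/2, 0)
2. H is the midpoint of BP ⇒ H = (1, -1)
3. K is the centroid of triangle SHN ⇒ K = (1/2, -1/3)
through K parallel to RN: direction (-1, 0); meets NP at E = (2/9, -1/3)
E = N + t·(P−N) with t = 1/9

t = 1/9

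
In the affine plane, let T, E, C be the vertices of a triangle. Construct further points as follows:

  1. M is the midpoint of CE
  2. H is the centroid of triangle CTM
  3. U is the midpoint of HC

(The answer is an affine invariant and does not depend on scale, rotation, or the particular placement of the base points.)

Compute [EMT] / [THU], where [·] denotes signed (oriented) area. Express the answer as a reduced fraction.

Assign T = (0, 0), E = (1, 0), C = (0, 1) — the answer is frame-independent, so this choice is without loss of generality.
1. M is the midpoint of CE ⇒ M = (1/2, 1/2)
2. H is the centroid of triangle CTM ⇒ H = (1/6, 1/2)
3. U is the midpoint of HC ⇒ U = (1/12, 3/4)
2·[EMT] = 1/2, 2·[THU] = 1/12
[EMT]:[THU] = 1/2:1/12 = 6

[EMT]:[THU] = 6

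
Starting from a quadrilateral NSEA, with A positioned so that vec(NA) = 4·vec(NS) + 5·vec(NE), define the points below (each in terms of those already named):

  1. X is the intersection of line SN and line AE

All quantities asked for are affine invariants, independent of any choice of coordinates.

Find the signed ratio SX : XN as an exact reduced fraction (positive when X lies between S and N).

SX:XN = -2

Assign N = (0, 0), S = (1, 0), E = (0, 1), A = (4, 5) — the answer is frame-independent, so this choice is without loss of generality.
1. X is the intersection of line SN and line AE ⇒ X = (-1, 0)
X = S + t·(N−S) with t = 2, so SX:XN = t:(1−t) = 2:-1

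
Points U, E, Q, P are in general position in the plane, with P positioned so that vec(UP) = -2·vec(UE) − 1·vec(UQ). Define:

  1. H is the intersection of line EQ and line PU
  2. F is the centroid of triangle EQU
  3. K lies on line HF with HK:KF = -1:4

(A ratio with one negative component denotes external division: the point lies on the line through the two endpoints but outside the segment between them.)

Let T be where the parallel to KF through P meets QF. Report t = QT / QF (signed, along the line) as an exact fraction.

Work in coordinates with U = (0, 0), E = (1, 0), Q = (0, 1), P = (-2, -1).
1. H is the intersection of line EQ and line PU ⇒ H = (2/3, 1/3)
2. F is the centroid of triangle EQU ⇒ F = (1/3, 1/3)
3. K lies on line HF with HK:KF = -1:4 ⇒ K = (7/9, 1/3)
through P parallel to KF: direction (-4/9, 0); meets QF at T = (1, -1)
T = Q + t·(F−Q) with t = 3

t = 3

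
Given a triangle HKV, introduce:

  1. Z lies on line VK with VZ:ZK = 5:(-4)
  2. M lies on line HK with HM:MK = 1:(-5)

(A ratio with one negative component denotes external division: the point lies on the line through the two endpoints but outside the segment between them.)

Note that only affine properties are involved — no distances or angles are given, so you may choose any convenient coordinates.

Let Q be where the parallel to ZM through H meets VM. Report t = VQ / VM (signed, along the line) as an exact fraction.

Assign H = (0, 0), K = (1, 0), V = (0, 1) — the answer is frame-independent, so this choice is without loss of generality.
1. Z lies on line VK with VZ:ZK = 5:(-4) ⇒ Z = (5, -4)
2. M lies on line HK with HM:MK = 1:(-5) ⇒ M = (-1/4, 0)
through H parallel to ZM: direction (-21/4, 4); meets VM at Q = (-21/100, 4/25)
Q = V + t·(M−V) with t = 21/25

t = 21/25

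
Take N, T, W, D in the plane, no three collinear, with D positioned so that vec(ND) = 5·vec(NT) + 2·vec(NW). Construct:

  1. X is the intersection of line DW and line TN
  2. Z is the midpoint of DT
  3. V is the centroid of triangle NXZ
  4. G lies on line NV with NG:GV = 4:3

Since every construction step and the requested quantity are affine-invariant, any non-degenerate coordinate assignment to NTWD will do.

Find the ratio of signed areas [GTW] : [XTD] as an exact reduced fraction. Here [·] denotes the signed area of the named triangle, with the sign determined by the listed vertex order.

Work in coordinates with N = (0, 0), T = (1, 0), W = (0, 1), D = (5, 2).
1. X is the intersection of line DW and line TN ⇒ X = (-5, 0)
2. Z is the midpoint of DT ⇒ Z = (3, 1)
3. V is the centroid of triangle NXZ ⇒ V = (-2/3, 1/3)
4. G lies on line NV with NG:GV = 4:3 ⇒ G = (-8/21, 4/21)
2·[GTW] = 25/21, 2·[XTD] = 12
[GTW]:[XTD] = 25/21:12 = 25/252

[GTW]:[XTD] = 25/252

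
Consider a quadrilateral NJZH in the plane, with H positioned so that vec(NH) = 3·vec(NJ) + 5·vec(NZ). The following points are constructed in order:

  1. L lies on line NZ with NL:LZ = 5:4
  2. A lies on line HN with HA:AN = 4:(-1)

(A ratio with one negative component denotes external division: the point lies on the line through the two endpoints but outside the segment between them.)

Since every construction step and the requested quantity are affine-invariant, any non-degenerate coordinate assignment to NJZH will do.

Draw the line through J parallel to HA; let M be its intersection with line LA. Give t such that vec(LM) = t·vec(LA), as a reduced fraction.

Set N = (0, 0), J = (1, 0), Z = (0, 1), H = (3, 5); any affine frame gives the same invariant.
1. L lies on line NZ with NL:LZ = 5:4 ⇒ L = (0, 5/9)
2. A lies on line HN with HA:AN = 4:(-1) ⇒ A = (-1, -5/3)
through J parallel to HA: direction (-4, -20/3); meets LA at M = (-4, -25/3)
M = L + t·(A−L) with t = 4

t = 4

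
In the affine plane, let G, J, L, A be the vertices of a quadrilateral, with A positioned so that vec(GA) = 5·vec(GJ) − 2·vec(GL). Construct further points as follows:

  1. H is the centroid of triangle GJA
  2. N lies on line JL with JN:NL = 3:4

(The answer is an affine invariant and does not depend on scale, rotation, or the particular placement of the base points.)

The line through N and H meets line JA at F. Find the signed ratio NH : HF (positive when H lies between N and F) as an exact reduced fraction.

Work in coordinates with G = (0, 0), J = (1, 0), L = (0, 1), A = (5, -2).
1. H is the centroid of triangle GJA ⇒ H = (2, -2/3)
2. N lies on line JL with JN:NL = 3:4 ⇒ N = (4/7, 3/7)
line NH meets JA at F = (11/8, -3/16)
H = N + t·(F−N) with t = 16/9, so NH:HF = 16/9:-7/9

NH:HF = -16/7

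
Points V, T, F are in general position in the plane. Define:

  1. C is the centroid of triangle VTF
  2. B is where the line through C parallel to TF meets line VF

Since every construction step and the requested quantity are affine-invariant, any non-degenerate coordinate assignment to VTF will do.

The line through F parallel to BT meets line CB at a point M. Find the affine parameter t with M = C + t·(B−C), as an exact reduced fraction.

t = 4

Work in coordinates with V = (0, 0), T = (1, 0), F = (0, 1).
1. C is the centroid of triangle VTF ⇒ C = (1/3, 1/3)
2. B is where the line through C parallel to TF meets line VF ⇒ B = (0, 2/3)
through F parallel to BT: direction (1, -2/3); meets CB at M = (-1, 5/3)
M = C + t·(B−C) with t = 4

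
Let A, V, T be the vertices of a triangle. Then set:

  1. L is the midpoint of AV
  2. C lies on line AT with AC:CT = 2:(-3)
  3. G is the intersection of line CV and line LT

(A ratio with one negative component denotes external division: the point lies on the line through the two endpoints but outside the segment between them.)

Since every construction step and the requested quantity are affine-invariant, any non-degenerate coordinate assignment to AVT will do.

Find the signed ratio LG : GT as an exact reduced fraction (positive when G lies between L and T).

LG:GT = -1/3

Work in coordinates with A = (0, 0), V = (1, 0), T = (0, 1).
1. L is the midpoint of AV ⇒ L = (1/2, 0)
2. C lies on line AT with AC:CT = 2:(-3) ⇒ C = (0, -2)
3. G is the intersection of line CV and line LT ⇒ G = (3/4, -1/2)
G = L + t·(T−L) with t = -1/2, so LG:GT = t:(1−t) = -1/2:3/2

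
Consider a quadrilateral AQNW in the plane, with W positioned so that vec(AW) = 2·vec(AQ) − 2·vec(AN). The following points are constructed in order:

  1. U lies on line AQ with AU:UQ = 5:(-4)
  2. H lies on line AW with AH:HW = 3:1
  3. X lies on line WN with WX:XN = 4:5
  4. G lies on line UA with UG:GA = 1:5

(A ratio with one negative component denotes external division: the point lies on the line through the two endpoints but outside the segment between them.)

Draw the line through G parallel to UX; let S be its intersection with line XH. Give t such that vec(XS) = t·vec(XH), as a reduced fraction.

t = -10/63

Choose coordinates A = (0, 0), Q = (1, 0), N = (0, 1), W = (2, -2).
1. U lies on line AQ with AU:UQ = 5:(-4) ⇒ U = (5, 0)
2. H lies on line AW with AH:HW = 3:1 ⇒ H = (3/2, -3/2)
3. X lies on line WN with WX:XN = 4:5 ⇒ X = (10/9, -2/3)
4. G lies on line UA with UG:GA = 1:5 ⇒ G = (25/6, 0)
through G parallel to UX: direction (-35/9, -2/3); meets XH at S = (85/81, -101/189)
S = X + t·(H−X) with t = -10/63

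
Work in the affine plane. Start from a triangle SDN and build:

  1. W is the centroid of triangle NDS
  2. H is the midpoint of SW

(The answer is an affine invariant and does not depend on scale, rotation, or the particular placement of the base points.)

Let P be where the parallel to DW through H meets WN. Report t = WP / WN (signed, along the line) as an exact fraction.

Choose coordinates S = (0, 0), D = (1, 0), N = (0, 1).
1. W is the centroid of triangle NDS ⇒ W = (1/3, 1/3)
2. H is the midpoint of SW ⇒ H = (1/6, 1/6)
through H parallel to DW: direction (-2/3, 1/3); meets WN at P = (1/2, 0)
P = W + t·(N−W) with t = -1/2

t = -1/2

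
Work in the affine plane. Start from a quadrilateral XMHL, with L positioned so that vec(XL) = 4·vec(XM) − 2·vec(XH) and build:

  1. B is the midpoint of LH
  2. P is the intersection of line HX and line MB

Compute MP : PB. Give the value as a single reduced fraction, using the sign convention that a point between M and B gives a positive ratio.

MP:PB = -1/2

Assign X = (0, 0), M = (1, 0), H = (0, 1), L = (4, -2) — the answer is frame-independent, so this choice is without loss of generality.
1. B is the midpoint of LH ⇒ B = (2, -1/2)
2. P is the intersection of line HX and line MB ⇒ P = (0, 1/2)
P = M + t·(B−M) with t = -1, so MP:PB = t:(1−t) = -1:2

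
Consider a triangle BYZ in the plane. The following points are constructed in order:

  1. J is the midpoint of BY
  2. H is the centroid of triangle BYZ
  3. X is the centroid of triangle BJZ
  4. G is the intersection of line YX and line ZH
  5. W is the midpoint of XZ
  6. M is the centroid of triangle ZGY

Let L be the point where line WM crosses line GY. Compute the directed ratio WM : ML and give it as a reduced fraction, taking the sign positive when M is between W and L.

WM:ML = 1/2

Choose coordinates B = (0, 0), Y = (1, 0), Z = (0, 1).
1. J is the midpoint of BY ⇒ J = (1/2, 0)
2. H is the centroid of triangle BYZ ⇒ H = (1/3, 1/3)
3. X is the centroid of triangle BJZ ⇒ X = (1/6, 1/3)
4. G is the intersection of line YX and line ZH ⇒ G = (3/8, 1/4)
5. W is the midpoint of XZ ⇒ W = (1/12, 2/3)
6. M is the centroid of triangle ZGY ⇒ M = (11/24, 5/12)
line WM meets GY at L = (29/24, -1/12)
M = W + t·(L−W) with t = 1/3, so WM:ML = 1/3:2/3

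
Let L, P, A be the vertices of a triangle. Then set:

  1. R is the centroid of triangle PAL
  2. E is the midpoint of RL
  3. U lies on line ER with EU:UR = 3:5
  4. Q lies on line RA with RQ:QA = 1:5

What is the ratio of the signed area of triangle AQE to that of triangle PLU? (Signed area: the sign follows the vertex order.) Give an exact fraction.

[AQE]:[PLU] = 20/33

Work in coordinates with L = (0, 0), P = (1, 0), A = (0, 1).
1. R is the centroid of triangle PAL ⇒ R = (1/3, 1/3)
2. E is the midpoint of RL ⇒ E = (1/6, 1/6)
3. U lies on line ER with EU:UR = 3:5 ⇒ U = (11/48, 11/48)
4. Q lies on line RA with RQ:QA = 1:5 ⇒ Q = (5/18, 4/9)
2·[AQE] = -5/36, 2·[PLU] = -11/48
[AQE]:[PLU] = -5/36:-11/48 = 20/33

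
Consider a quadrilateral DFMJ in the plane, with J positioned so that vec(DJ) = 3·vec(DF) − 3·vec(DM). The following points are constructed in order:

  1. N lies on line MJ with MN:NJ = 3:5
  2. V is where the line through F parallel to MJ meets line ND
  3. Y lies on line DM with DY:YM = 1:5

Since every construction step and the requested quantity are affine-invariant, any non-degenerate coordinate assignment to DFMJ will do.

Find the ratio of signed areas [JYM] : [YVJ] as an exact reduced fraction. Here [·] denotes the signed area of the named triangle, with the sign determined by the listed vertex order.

[JYM]:[YVJ] = 10/9

Choose coordinates D = (0, 0), F = (1, 0), M = (0, 1), J = (3, -3).
1. N lies on line MJ with MN:NJ = 3:5 ⇒ N = (9/8, -1/2)
2. V is where the line through F parallel to MJ meets line ND ⇒ V = (3/2, -2/3)
3. Y lies on line DM with DY:YM = 1:5 ⇒ Y = (0, 1/6)
2·[JYM] = -5/2, 2·[YVJ] = -9/4
[JYM]:[YVJ] = -5/2:-9/4 = 10/9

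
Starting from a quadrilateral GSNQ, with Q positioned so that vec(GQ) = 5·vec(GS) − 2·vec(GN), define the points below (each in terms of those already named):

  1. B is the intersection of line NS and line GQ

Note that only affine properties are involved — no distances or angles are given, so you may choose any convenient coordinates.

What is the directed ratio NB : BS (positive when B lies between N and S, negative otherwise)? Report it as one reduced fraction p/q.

Work in coordinates with G = (0, 0), S = (1, 0), N = (0, 1), Q = (5, -2).
1. B is the intersection of line NS and line GQ ⇒ B = (5/3, -2/3)
B = N + t·(S−N) with t = 5/3, so NB:BS = t:(1−t) = 5/3:-2/3

NB:BS = -5/2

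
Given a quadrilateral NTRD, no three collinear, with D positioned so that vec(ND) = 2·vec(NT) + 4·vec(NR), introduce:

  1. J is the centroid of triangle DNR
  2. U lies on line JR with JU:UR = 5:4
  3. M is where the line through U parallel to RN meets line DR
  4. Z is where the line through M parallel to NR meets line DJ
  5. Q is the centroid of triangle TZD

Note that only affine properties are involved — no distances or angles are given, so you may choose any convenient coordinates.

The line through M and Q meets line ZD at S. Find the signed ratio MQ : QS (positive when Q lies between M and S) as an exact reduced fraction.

MQ:QS = -127/81

Choose coordinates N = (0, 0), T = (1, 0), R = (0, 1), D = (2, 4).
1. J is the centroid of triangle DNR ⇒ J = (2/3, 5/3)
2. U lies on line JR with JU:UR = 5:4 ⇒ U = (8/27, 35/27)
3. M is where the line through U parallel to RN meets line DR ⇒ M = (8/27, 13/9)
4. Z is where the line through M parallel to NR meets line DJ ⇒ Z = (8/27, 55/54)
5. Q is the centroid of triangle TZD ⇒ Q = (89/81, 271/162)
line MQ meets ZD at S = (6038/10287, 15710/10287)
Q = M + t·(S−M) with t = 127/46, so MQ:QS = 127/46:-81/46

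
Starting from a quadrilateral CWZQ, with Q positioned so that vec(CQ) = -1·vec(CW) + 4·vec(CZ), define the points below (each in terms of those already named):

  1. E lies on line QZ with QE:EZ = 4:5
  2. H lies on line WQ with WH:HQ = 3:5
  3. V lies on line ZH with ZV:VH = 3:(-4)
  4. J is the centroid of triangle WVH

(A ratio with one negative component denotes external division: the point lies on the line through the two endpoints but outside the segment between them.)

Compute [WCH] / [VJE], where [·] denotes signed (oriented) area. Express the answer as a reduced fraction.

[WCH]:[VJE] = -81/148

Set C = (0, 0), W = (1, 0), Z = (0, 1), Q = (-1, 4); any affine frame gives the same invariant.
1. E lies on line QZ with QE:EZ = 4:5 ⇒ E = (-5/9, 8/3)
2. H lies on line WQ with WH:HQ = 3:5 ⇒ H = (1/4, 3/2)
3. V lies on line ZH with ZV:VH = 3:(-4) ⇒ V = (-3/4, -1/2)
4. J is the centroid of triangle WVH ⇒ J = (1/6, 1/3)
2·[WCH] = -3/2, 2·[VJE] = 74/27
[WCH]:[VJE] = -3/2:74/27 = -81/148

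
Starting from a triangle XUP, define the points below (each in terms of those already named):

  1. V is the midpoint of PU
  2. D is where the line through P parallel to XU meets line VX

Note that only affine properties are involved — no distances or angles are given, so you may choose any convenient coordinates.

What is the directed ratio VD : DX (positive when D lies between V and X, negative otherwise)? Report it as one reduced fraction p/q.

VD:DX = -1/2

Work in coordinates with X = (0, 0), U = (1, 0), P = (0, 1).
1. V is the midpoint of PU ⇒ V = (1/2, 1/2)
2. D is where the line through P parallel to XU meets line VX ⇒ D = (1, 1)
D = V + t·(X−V) with t = -1, so VD:DX = t:(1−t) = -1:2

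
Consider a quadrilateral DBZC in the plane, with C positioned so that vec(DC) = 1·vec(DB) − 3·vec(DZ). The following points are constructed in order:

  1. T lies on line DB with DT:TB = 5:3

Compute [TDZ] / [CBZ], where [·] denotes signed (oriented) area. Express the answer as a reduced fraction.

Work in coordinates with D = (0, 0), B = (1, 0), Z = (0, 1), C = (1, -3).
1. T lies on line DB with DT:TB = 5:3 ⇒ T = (5/8, 0)
2·[TDZ] = -5/8, 2·[CBZ] = 3
[TDZ]:[CBZ] = -5/8:3 = -5/24

[TDZ]:[CBZ] = -5/24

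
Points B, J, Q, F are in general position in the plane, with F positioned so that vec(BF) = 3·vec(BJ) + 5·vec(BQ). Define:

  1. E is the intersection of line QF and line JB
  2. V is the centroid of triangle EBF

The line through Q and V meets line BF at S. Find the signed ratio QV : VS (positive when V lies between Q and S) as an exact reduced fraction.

QV:VS = 7/5

Set B = (0, 0), J = (1, 0), Q = (0, 1), F = (3, 5); any affine frame gives the same invariant.
1. E is the intersection of line QF and line JB ⇒ E = (-3/4, 0)
2. V is the centroid of triangle EBF ⇒ V = (3/4, 5/3)
line QV meets BF at S = (9/7, 15/7)
V = Q + t·(S−Q) with t = 7/12, so QV:VS = 7/12:5/12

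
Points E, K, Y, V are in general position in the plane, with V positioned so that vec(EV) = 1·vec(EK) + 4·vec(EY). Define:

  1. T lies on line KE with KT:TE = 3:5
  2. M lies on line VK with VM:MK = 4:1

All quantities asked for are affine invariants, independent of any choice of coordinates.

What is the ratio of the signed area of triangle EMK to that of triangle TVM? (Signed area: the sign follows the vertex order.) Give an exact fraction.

Assign E = (0, 0), K = (1, 0), Y = (0, 1), V = (1, 4) — the answer is frame-independent, so this choice is without loss of generality.
1. T lies on line KE with KT:TE = 3:5 ⇒ T = (5/8, 0)
2. M lies on line VK with VM:MK = 4:1 ⇒ M = (1, 4/5)
2·[EMK] = -4/5, 2·[TVM] = -6/5
[EMK]:[TVM] = -4/5:-6/5 = 2/3

[EMK]:[TVM] = 2/3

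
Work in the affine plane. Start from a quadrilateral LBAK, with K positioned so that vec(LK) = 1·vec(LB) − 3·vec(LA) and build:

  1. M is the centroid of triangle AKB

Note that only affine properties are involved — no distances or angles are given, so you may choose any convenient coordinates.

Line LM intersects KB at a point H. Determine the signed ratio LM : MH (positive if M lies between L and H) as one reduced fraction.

Choose coordinates L = (0, 0), B = (1, 0), A = (0, 1), K = (1, -3).
1. M is the centroid of triangle AKB ⇒ M = (2/3, -2/3)
line LM meets KB at H = (1, -1)
M = L + t·(H−L) with t = 2/3, so LM:MH = 2/3:1/3

LM:MH = 2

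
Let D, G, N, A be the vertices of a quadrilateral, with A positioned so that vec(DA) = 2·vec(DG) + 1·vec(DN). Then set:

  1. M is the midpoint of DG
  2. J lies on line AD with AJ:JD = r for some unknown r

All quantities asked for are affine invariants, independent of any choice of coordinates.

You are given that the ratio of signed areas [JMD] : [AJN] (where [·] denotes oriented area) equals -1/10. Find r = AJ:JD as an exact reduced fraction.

r = -5/2

Choose coordinates D = (0, 0), G = (1, 0), N = (0, 1), A = (2, 1).
1. M is the midpoint of DG ⇒ M = (1/2, 0)
2. With AJ:JD = r, write λ = r/(r+1) so J = A + λ·(D−A); J is affine-linear in λ
Every point depending on J is an affine combination of J and λ-independent points, so each such coordinate is linear in λ; the λ² term in each signed area is a multiple of (D−A)×(D−A) = 0, so 2·[JMD] and 2·[AJN] are each linear in λ. Evaluating at λ=0 and λ=1:
  2·[JMD] = 1/2·λ − 1/2,   2·[AJN] = -2·λ
So [JMD]:[AJN] = (1/2·λ − 1/2) / (-2·λ). Setting this equal to -1/10:
  1/2·λ − 1/2 = -1/10·(-2·λ)  ⇒  λ = 5/3
Then r = λ/(1−λ) = (5/3)/(-2/3) = -5/2. Check: with r = -5/2, J = (-4/3, -2/3) and [JMD]:[AJN] = -1/10 as required.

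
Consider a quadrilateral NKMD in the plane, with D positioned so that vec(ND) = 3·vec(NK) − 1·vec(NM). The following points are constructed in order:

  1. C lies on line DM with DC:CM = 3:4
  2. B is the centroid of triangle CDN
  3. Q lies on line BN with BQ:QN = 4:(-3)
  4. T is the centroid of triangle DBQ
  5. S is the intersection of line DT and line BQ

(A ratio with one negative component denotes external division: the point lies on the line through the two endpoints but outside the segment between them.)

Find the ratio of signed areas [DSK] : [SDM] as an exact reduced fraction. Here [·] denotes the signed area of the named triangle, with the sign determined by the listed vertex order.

Work in coordinates with N = (0, 0), K = (1, 0), M = (0, 1), D = (3, -1).
1. C lies on line DM with DC:CM = 3:4 ⇒ C = (12/7, -1/7)
2. B is the centroid of triangle CDN ⇒ B = (11/7, -8/21)
3. Q lies on line BN with BQ:QN = 4:(-3) ⇒ Q = (-33/7, 8/7)
4. T is the centroid of triangle DBQ ⇒ T = (-1/21, -5/63)
5. S is the intersection of line DT and line BQ ⇒ S = (-11/7, 8/21)
2·[DSK] = -38/21, 2·[SDM] = 5
[DSK]:[SDM] = -38/21:5 = -38/105

[DSK]:[SDM] = -38/105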